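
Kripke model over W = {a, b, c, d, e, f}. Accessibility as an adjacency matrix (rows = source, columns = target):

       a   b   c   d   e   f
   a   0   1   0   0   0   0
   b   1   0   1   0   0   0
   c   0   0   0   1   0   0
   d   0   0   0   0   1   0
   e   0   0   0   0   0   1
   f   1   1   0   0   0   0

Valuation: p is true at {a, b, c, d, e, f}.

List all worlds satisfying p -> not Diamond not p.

a: p is T, not Diamond not p is T. ✓
b: p is T, not Diamond not p is T. ✓
c: p is T, not Diamond not p is T. ✓
d: p is T, not Diamond not p is T. ✓
e: p is T, not Diamond not p is T. ✓
f: p is T, not Diamond not p is T. ✓

{a, b, c, d, e, f}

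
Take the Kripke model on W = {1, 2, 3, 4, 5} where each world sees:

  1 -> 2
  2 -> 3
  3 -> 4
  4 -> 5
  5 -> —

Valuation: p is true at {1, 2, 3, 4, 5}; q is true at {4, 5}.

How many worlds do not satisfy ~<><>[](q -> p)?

1: <><>[](q -> p) is T. ✗
2: <><>[](q -> p) is T. ✗
3: <><>[](q -> p) is T. ✗
4: <><>[](q -> p) is F. ✓
5: <><>[](q -> p) is F. ✓
Satisfying worlds: {4, 5}.
So ~<><>[](q -> p) fails at the other 3 worlds.

3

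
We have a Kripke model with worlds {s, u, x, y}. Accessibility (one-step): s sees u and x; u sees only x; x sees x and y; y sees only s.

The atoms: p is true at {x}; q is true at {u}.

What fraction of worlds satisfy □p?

1/4

s: successors {u, x}; p there: u:F, x:T. ✗
u: successors {x}; p there: x:T. ✓
x: successors {x, y}; p there: x:T, y:F. ✗
y: successors {s}; p there: s:F. ✗
That's 1 of 4 worlds, so 1/4.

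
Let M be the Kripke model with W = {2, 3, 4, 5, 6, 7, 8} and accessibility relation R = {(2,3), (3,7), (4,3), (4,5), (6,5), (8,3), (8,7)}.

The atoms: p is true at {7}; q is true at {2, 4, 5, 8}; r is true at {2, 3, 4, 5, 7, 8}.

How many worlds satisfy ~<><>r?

4

2: <><>r is T. ✗
3: <><>r is F. ✓
4: <><>r is T. ✗
5: <><>r is F. ✓
6: <><>r is F. ✓
7: <><>r is F. ✓
8: <><>r is T. ✗
Satisfying worlds: {3, 5, 6, 7}.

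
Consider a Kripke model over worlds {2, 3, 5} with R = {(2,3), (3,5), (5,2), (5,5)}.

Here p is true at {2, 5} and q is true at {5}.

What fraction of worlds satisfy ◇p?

2/3

2: successors {3}; p there: 3:F. ✗
3: successors {5}; p there: 5:T. ✓
5: successors {2, 5}; p there: 2:T, 5:T. ✓
That's 2 of 3 worlds, so 2/3.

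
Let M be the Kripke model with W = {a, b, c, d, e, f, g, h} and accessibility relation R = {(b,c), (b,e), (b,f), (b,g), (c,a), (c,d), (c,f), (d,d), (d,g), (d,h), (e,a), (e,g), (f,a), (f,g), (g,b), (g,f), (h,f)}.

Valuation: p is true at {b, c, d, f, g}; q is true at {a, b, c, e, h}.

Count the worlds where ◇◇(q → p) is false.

1

a: no successors, so ◇◇(q → p) fails. ✗
b: successors {c, e, f, g}; ◇(q → p) there: c:T, e:T, f:T, g:T. ✓
c: successors {a, d, f}; ◇(q → p) there: a:F, d:T, f:T. ✓
d: successors {d, g, h}; ◇(q → p) there: d:T, g:T, h:T. ✓
e: successors {a, g}; ◇(q → p) there: a:F, g:T. ✓
f: successors {a, g}; ◇(q → p) there: a:F, g:T. ✓
g: successors {b, f}; ◇(q → p) there: b:T, f:T. ✓
h: successors {f}; ◇(q → p) there: f:T. ✓
Satisfying worlds: {b, c, d, e, f, g, h}.
So ◇◇(q → p) fails at the other 1 world.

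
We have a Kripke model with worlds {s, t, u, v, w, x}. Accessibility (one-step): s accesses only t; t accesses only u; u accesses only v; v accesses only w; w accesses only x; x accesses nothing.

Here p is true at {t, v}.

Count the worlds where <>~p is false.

s: successors {t}; ~p there: t:F. ✗
t: successors {u}; ~p there: u:T. ✓
u: successors {v}; ~p there: v:F. ✗
v: successors {w}; ~p there: w:T. ✓
w: successors {x}; ~p there: x:T. ✓
x: no successors, so <>~p fails. ✗
Satisfying worlds: {t, v, w}.
So <>~p fails at the other 3 worlds.

3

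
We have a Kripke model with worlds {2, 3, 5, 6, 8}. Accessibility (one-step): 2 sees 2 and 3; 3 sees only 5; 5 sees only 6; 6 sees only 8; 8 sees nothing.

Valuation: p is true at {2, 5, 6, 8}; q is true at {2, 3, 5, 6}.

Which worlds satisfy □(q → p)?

{3, 5, 6, 8}

2: successors {2, 3}; q → p there: 2:T, 3:F. ✗
3: successors {5}; q → p there: 5:T. ✓
5: successors {6}; q → p there: 6:T. ✓
6: successors {8}; q → p there: 8:T. ✓
8: no successors, so □(q → p) holds vacuously. ✓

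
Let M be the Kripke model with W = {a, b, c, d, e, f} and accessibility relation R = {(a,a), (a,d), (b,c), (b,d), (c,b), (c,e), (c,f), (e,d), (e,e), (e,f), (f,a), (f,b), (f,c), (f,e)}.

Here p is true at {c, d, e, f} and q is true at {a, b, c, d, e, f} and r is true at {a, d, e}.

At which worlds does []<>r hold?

{c, d, f}

a: successors {a, d}; <>r there: a:T, d:F. ✗
b: successors {c, d}; <>r there: c:T, d:F. ✗
c: successors {b, e, f}; <>r there: b:T, e:T, f:T. ✓
d: no successors, so []<>r holds vacuously. ✓
e: successors {d, e, f}; <>r there: d:F, e:T, f:T. ✗
f: successors {a, b, c, e}; <>r there: a:T, b:T, c:T, e:T. ✓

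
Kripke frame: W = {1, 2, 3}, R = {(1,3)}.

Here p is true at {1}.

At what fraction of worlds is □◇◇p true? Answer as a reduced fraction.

1: successors {3}; ◇◇p there: 3:F. ✗
2: no successors, so □◇◇p holds vacuously. ✓
3: no successors, so □◇◇p holds vacuously. ✓
That's 2 of 3 worlds, so 2/3.

2/3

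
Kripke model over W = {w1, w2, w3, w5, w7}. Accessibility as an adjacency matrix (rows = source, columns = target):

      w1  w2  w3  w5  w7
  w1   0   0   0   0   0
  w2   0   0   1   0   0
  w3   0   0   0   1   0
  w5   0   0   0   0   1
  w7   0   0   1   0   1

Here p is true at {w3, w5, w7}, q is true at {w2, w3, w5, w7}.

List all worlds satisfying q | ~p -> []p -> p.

{w3, w5, w7}

w1: q | ~p is T, []p -> p is F. ✗
w2: q | ~p is T, []p -> p is F. ✗
w3: q | ~p is T, []p -> p is T. ✓
w5: q | ~p is T, []p -> p is T. ✓
w7: q | ~p is T, []p -> p is T. ✓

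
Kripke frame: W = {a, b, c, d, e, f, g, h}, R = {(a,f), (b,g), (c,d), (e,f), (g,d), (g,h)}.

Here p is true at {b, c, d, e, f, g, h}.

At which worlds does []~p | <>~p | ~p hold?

a: []~p is F, <>~p | ~p is T. ✓
b: []~p is F, <>~p | ~p is F. ✗
c: []~p is F, <>~p | ~p is F. ✗
d: []~p is T, <>~p | ~p is F. ✓
e: []~p is F, <>~p | ~p is F. ✗
f: []~p is T, <>~p | ~p is F. ✓
g: []~p is F, <>~p | ~p is F. ✗
h: []~p is T, <>~p | ~p is F. ✓

{a, d, f, h}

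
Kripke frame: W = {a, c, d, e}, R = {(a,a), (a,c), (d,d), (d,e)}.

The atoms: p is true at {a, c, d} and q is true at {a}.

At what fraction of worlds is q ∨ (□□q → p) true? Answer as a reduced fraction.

a: q is T, □□q → p is T. ✓
c: q is F, □□q → p is T. ✓
d: q is F, □□q → p is T. ✓
e: q is F, □□q → p is F. ✗
That's 3 of 4 worlds, so 3/4.

3/4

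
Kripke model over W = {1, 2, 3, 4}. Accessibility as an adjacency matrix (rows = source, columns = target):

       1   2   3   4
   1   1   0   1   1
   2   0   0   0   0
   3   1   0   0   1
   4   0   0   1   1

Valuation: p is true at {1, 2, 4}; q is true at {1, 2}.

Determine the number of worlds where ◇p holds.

1: successors {1, 3, 4}; p there: 1:T, 3:F, 4:T. ✓
2: no successors, so ◇p fails. ✗
3: successors {1, 4}; p there: 1:T, 4:T. ✓
4: successors {3, 4}; p there: 3:F, 4:T. ✓
Satisfying worlds: {1, 3, 4}.

3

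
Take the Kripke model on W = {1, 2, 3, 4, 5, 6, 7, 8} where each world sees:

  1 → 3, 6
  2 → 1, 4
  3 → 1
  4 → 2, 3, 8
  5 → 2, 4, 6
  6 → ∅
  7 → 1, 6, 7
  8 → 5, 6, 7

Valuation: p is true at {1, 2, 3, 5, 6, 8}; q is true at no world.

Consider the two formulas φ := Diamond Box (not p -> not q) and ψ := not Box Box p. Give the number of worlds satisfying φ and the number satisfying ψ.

For Diamond Box (not p -> not q):
1: successors {3, 6}; Box (not p -> not q) there: 3:T, 6:T. ✓
2: successors {1, 4}; Box (not p -> not q) there: 1:T, 4:T. ✓
3: successors {1}; Box (not p -> not q) there: 1:T. ✓
4: successors {2, 3, 8}; Box (not p -> not q) there: 2:T, 3:T, 8:T. ✓
5: successors {2, 4, 6}; Box (not p -> not q) there: 2:T, 4:T, 6:T. ✓
6: no successors, so Diamond Box (not p -> not q) fails. ✗
7: successors {1, 6, 7}; Box (not p -> not q) there: 1:T, 6:T, 7:T. ✓
8: successors {5, 6, 7}; Box (not p -> not q) there: 5:T, 6:T, 7:T. ✓
— 7 worlds.
For not Box Box p:
1: Box Box p is T. ✗
2: Box Box p is T. ✗
3: Box Box p is T. ✗
4: Box Box p is F. ✓
5: Box Box p is F. ✓
6: Box Box p is T. ✗
7: Box Box p is F. ✓
8: Box Box p is F. ✓
— 4 worlds.

7 and 4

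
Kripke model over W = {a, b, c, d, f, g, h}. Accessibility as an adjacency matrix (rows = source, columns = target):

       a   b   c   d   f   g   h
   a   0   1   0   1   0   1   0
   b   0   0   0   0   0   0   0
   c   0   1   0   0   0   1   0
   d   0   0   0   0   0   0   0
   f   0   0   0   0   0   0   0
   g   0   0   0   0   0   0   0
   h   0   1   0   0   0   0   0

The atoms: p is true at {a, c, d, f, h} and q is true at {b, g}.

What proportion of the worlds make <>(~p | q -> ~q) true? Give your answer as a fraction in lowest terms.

1/7

a: successors {b, d, g}; ~p | q -> ~q there: b:F, d:T, g:F. ✓
b: no successors, so <>(~p | q -> ~q) fails. ✗
c: successors {b, g}; ~p | q -> ~q there: b:F, g:F. ✗
d: no successors, so <>(~p | q -> ~q) fails. ✗
f: no successors, so <>(~p | q -> ~q) fails. ✗
g: no successors, so <>(~p | q -> ~q) fails. ✗
h: successors {b}; ~p | q -> ~q there: b:F. ✗
That's 1 of 7 worlds, so 1/7.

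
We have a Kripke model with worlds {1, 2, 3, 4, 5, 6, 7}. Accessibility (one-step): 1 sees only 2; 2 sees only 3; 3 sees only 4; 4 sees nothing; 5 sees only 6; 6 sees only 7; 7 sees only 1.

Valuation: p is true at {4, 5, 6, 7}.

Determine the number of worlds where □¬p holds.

4

1: successors {2}; ¬p there: 2:T. ✓
2: successors {3}; ¬p there: 3:T. ✓
3: successors {4}; ¬p there: 4:F. ✗
4: no successors, so □¬p holds vacuously. ✓
5: successors {6}; ¬p there: 6:F. ✗
6: successors {7}; ¬p there: 7:F. ✗
7: successors {1}; ¬p there: 1:T. ✓
Satisfying worlds: {1, 2, 4, 7}.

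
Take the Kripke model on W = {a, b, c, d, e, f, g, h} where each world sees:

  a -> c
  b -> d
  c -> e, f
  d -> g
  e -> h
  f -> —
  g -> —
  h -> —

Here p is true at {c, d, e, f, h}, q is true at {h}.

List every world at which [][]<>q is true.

{d, e, f, g, h}

a: successors {c}; []<>q there: c:F. ✗
b: successors {d}; []<>q there: d:F. ✗
c: successors {e, f}; []<>q there: e:F, f:T. ✗
d: successors {g}; []<>q there: g:T. ✓
e: successors {h}; []<>q there: h:T. ✓
f: no successors, so [][]<>q holds vacuously. ✓
g: no successors, so [][]<>q holds vacuously. ✓
h: no successors, so [][]<>q holds vacuously. ✓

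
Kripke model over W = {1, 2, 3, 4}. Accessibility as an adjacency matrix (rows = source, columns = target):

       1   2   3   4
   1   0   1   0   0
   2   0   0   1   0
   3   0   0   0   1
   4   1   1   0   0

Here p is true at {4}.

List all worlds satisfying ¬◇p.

1: ◇p is F. ✓
2: ◇p is F. ✓
3: ◇p is T. ✗
4: ◇p is F. ✓

{1, 2, 4}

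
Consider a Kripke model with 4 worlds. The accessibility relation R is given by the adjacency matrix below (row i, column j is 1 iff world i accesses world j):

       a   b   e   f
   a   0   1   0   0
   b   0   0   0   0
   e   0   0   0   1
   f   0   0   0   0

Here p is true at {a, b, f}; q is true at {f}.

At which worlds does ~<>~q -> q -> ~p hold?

{a, b, e}

a: ~<>~q is F, q -> ~p is T. ✓
b: ~<>~q is T, q -> ~p is T. ✓
e: ~<>~q is T, q -> ~p is T. ✓
f: ~<>~q is T, q -> ~p is F. ✗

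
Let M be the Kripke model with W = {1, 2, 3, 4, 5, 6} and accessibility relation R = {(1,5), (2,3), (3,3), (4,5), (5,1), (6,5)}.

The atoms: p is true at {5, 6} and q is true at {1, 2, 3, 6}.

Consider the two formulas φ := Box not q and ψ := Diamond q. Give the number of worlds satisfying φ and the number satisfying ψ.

3 and 3

For Box not q:
1: successors {5}; not q there: 5:T. ✓
2: successors {3}; not q there: 3:F. ✗
3: successors {3}; not q there: 3:F. ✗
4: successors {5}; not q there: 5:T. ✓
5: successors {1}; not q there: 1:F. ✗
6: successors {5}; not q there: 5:T. ✓
— 3 worlds.
For Diamond q:
1: successors {5}; q there: 5:F. ✗
2: successors {3}; q there: 3:T. ✓
3: successors {3}; q there: 3:T. ✓
4: successors {5}; q there: 5:F. ✗
5: successors {1}; q there: 1:T. ✓
6: successors {5}; q there: 5:F. ✗
— 3 worlds.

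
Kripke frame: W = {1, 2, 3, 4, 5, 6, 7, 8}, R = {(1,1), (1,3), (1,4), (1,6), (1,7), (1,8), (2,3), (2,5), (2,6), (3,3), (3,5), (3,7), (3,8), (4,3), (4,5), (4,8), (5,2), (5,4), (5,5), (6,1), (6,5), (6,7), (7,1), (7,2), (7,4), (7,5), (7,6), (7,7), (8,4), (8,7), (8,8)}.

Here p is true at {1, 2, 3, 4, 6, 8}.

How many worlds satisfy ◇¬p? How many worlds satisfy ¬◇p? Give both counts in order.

For ◇¬p:
1: successors {1, 3, 4, 6, 7, 8}; ¬p there: 1:F, 3:F, 4:F, 6:F, 7:T, 8:F. ✓
2: successors {3, 5, 6}; ¬p there: 3:F, 5:T, 6:F. ✓
3: successors {3, 5, 7, 8}; ¬p there: 3:F, 5:T, 7:T, 8:F. ✓
4: successors {3, 5, 8}; ¬p there: 3:F, 5:T, 8:F. ✓
5: successors {2, 4, 5}; ¬p there: 2:F, 4:F, 5:T. ✓
6: successors {1, 5, 7}; ¬p there: 1:F, 5:T, 7:T. ✓
7: successors {1, 2, 4, 5, 6, 7}; ¬p there: 1:F, 2:F, 4:F, 5:T, 6:F, 7:T. ✓
8: successors {4, 7, 8}; ¬p there: 4:F, 7:T, 8:F. ✓
— 8 worlds.
For ¬◇p:
1: ◇p is T. ✗
2: ◇p is T. ✗
3: ◇p is T. ✗
4: ◇p is T. ✗
5: ◇p is T. ✗
6: ◇p is T. ✗
7: ◇p is T. ✗
8: ◇p is T. ✗
— 0 worlds.

8 and 0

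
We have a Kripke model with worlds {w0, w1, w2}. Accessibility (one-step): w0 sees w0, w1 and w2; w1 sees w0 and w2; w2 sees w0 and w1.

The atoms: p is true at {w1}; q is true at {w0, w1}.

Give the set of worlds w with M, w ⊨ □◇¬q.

{w2}

w0: successors {w0, w1, w2}; ◇¬q there: w0:T, w1:T, w2:F. ✗
w1: successors {w0, w2}; ◇¬q there: w0:T, w2:F. ✗
w2: successors {w0, w1}; ◇¬q there: w0:T, w1:T. ✓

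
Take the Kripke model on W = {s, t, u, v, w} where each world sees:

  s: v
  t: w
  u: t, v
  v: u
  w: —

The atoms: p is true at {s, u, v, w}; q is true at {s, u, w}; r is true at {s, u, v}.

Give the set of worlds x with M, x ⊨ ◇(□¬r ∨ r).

{s, t, u, v}

s: successors {v}; □¬r ∨ r there: v:T. ✓
t: successors {w}; □¬r ∨ r there: w:T. ✓
u: successors {t, v}; □¬r ∨ r there: t:T, v:T. ✓
v: successors {u}; □¬r ∨ r there: u:T. ✓
w: no successors, so ◇(□¬r ∨ r) fails. ✗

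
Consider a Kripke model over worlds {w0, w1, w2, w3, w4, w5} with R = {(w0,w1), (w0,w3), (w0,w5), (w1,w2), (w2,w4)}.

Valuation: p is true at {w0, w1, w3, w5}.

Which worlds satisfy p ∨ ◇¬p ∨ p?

{w0, w1, w2, w3, w5}

w0: p is T, ◇¬p ∨ p is T. ✓
w1: p is T, ◇¬p ∨ p is T. ✓
w2: p is F, ◇¬p ∨ p is T. ✓
w3: p is T, ◇¬p ∨ p is T. ✓
w4: p is F, ◇¬p ∨ p is F. ✗
w5: p is T, ◇¬p ∨ p is T. ✓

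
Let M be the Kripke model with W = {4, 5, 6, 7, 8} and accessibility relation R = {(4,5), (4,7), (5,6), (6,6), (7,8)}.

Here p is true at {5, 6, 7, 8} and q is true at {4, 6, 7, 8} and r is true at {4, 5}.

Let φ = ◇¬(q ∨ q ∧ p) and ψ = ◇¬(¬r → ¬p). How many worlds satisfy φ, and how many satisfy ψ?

For ◇¬(q ∨ q ∧ p):
4: successors {5, 7}; ¬(q ∨ q ∧ p) there: 5:T, 7:F. ✓
5: successors {6}; ¬(q ∨ q ∧ p) there: 6:F. ✗
6: successors {6}; ¬(q ∨ q ∧ p) there: 6:F. ✗
7: successors {8}; ¬(q ∨ q ∧ p) there: 8:F. ✗
8: no successors, so ◇¬(q ∨ q ∧ p) fails. ✗
— 1 world.
For ◇¬(¬r → ¬p):
4: successors {5, 7}; ¬(¬r → ¬p) there: 5:F, 7:T. ✓
5: successors {6}; ¬(¬r → ¬p) there: 6:T. ✓
6: successors {6}; ¬(¬r → ¬p) there: 6:T. ✓
7: successors {8}; ¬(¬r → ¬p) there: 8:T. ✓
8: no successors, so ◇¬(¬r → ¬p) fails. ✗
— 4 worlds.

1 and 4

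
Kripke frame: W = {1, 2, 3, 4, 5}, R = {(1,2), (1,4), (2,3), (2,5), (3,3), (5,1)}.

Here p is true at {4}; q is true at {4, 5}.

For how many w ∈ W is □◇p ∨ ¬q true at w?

1: □◇p is F, ¬q is T. ✓
2: □◇p is F, ¬q is T. ✓
3: □◇p is F, ¬q is T. ✓
4: □◇p is T, ¬q is F. ✓
5: □◇p is T, ¬q is F. ✓
Satisfying worlds: {1, 2, 3, 4, 5}.

5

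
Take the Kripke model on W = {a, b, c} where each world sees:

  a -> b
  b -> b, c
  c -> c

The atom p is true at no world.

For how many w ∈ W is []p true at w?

0

a: successors {b}; p there: b:F. ✗
b: successors {b, c}; p there: b:F, c:F. ✗
c: successors {c}; p there: c:F. ✗
Satisfying worlds: ∅.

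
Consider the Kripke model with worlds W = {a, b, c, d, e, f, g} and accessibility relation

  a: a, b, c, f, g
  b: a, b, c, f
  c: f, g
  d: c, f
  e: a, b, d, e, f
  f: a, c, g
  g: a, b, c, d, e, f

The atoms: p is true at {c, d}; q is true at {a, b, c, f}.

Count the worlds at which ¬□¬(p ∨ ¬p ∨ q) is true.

7

a: □¬(p ∨ ¬p ∨ q) is F. ✓
b: □¬(p ∨ ¬p ∨ q) is F. ✓
c: □¬(p ∨ ¬p ∨ q) is F. ✓
d: □¬(p ∨ ¬p ∨ q) is F. ✓
e: □¬(p ∨ ¬p ∨ q) is F. ✓
f: □¬(p ∨ ¬p ∨ q) is F. ✓
g: □¬(p ∨ ¬p ∨ q) is F. ✓
Satisfying worlds: {a, b, c, d, e, f, g}.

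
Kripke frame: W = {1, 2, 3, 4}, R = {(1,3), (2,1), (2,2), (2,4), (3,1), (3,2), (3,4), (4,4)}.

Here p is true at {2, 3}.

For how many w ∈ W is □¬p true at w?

1: successors {3}; ¬p there: 3:F. ✗
2: successors {1, 2, 4}; ¬p there: 1:T, 2:F, 4:T. ✗
3: successors {1, 2, 4}; ¬p there: 1:T, 2:F, 4:T. ✗
4: successors {4}; ¬p there: 4:T. ✓
Satisfying worlds: {4}.

1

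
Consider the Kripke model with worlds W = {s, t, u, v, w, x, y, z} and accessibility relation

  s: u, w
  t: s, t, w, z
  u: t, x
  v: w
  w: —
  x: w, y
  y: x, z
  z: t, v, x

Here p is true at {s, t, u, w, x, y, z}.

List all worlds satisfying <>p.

s: successors {u, w}; p there: u:T, w:T. ✓
t: successors {s, t, w, z}; p there: s:T, t:T, w:T, z:T. ✓
u: successors {t, x}; p there: t:T, x:T. ✓
v: successors {w}; p there: w:T. ✓
w: no successors, so <>p fails. ✗
x: successors {w, y}; p there: w:T, y:T. ✓
y: successors {x, z}; p there: x:T, z:T. ✓
z: successors {t, v, x}; p there: t:T, v:F, x:T. ✓

{s, t, u, v, x, y, z}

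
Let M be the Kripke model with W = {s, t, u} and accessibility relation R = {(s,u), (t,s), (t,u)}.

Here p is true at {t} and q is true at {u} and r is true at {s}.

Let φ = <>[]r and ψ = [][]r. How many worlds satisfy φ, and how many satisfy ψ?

For <>[]r:
s: successors {u}; []r there: u:T. ✓
t: successors {s, u}; []r there: s:F, u:T. ✓
u: no successors, so <>[]r fails. ✗
— 2 worlds.
For [][]r:
s: successors {u}; []r there: u:T. ✓
t: successors {s, u}; []r there: s:F, u:T. ✗
u: no successors, so [][]r holds vacuously. ✓
— 2 worlds.

2 and 2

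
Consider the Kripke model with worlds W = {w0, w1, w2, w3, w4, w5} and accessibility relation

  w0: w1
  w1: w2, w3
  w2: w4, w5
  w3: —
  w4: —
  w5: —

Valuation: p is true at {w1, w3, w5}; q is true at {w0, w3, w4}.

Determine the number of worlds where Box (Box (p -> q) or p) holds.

5

w0: successors {w1}; Box (p -> q) or p there: w1:T. ✓
w1: successors {w2, w3}; Box (p -> q) or p there: w2:F, w3:T. ✗
w2: successors {w4, w5}; Box (p -> q) or p there: w4:T, w5:T. ✓
w3: no successors, so Box (Box (p -> q) or p) holds vacuously. ✓
w4: no successors, so Box (Box (p -> q) or p) holds vacuously. ✓
w5: no successors, so Box (Box (p -> q) or p) holds vacuously. ✓
Satisfying worlds: {w0, w2, w3, w4, w5}.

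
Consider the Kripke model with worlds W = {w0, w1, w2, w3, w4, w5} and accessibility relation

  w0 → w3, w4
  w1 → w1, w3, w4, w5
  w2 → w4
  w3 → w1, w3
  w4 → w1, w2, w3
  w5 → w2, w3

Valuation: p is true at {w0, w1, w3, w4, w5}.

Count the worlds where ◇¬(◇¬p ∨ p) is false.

4

w0: successors {w3, w4}; ¬(◇¬p ∨ p) there: w3:F, w4:F. ✗
w1: successors {w1, w3, w4, w5}; ¬(◇¬p ∨ p) there: w1:F, w3:F, w4:F, w5:F. ✗
w2: successors {w4}; ¬(◇¬p ∨ p) there: w4:F. ✗
w3: successors {w1, w3}; ¬(◇¬p ∨ p) there: w1:F, w3:F. ✗
w4: successors {w1, w2, w3}; ¬(◇¬p ∨ p) there: w1:F, w2:T, w3:F. ✓
w5: successors {w2, w3}; ¬(◇¬p ∨ p) there: w2:T, w3:F. ✓
Satisfying worlds: {w4, w5}.
So ◇¬(◇¬p ∨ p) fails at the other 4 worlds.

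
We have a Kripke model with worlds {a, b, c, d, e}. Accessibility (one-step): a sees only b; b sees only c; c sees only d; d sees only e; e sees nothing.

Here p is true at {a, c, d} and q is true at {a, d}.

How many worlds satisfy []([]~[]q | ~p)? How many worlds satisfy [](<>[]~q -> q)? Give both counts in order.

For []([]~[]q | ~p):
a: successors {b}; []~[]q | ~p there: b:T. ✓
b: successors {c}; []~[]q | ~p there: c:T. ✓
c: successors {d}; []~[]q | ~p there: d:F. ✗
d: successors {e}; []~[]q | ~p there: e:T. ✓
e: no successors, so []([]~[]q | ~p) holds vacuously. ✓
— 4 worlds.
For [](<>[]~q -> q):
a: successors {b}; <>[]~q -> q there: b:T. ✓
b: successors {c}; <>[]~q -> q there: c:F. ✗
c: successors {d}; <>[]~q -> q there: d:T. ✓
d: successors {e}; <>[]~q -> q there: e:T. ✓
e: no successors, so [](<>[]~q -> q) holds vacuously. ✓
— 4 worlds.

4 and 4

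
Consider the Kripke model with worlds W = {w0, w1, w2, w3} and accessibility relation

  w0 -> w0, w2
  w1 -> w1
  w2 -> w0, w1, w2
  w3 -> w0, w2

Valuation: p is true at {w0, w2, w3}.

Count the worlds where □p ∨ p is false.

w0: □p is T, p is T. ✓
w1: □p is F, p is F. ✗
w2: □p is F, p is T. ✓
w3: □p is T, p is T. ✓
Satisfying worlds: {w0, w2, w3}.
So □p ∨ p fails at the other 1 world.

1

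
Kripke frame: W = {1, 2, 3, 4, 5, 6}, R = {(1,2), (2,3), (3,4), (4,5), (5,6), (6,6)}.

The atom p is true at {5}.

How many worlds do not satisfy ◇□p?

1: successors {2}; □p there: 2:F. ✗
2: successors {3}; □p there: 3:F. ✗
3: successors {4}; □p there: 4:T. ✓
4: successors {5}; □p there: 5:F. ✗
5: successors {6}; □p there: 6:F. ✗
6: successors {6}; □p there: 6:F. ✗
Satisfying worlds: {3}.
So ◇□p fails at the other 5 worlds.

5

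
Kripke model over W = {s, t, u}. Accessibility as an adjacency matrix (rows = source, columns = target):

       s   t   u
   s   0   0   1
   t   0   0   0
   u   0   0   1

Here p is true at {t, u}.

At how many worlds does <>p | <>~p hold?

2

s: <>p is T, <>~p is F. ✓
t: <>p is F, <>~p is F. ✗
u: <>p is T, <>~p is F. ✓
Satisfying worlds: {s, u}.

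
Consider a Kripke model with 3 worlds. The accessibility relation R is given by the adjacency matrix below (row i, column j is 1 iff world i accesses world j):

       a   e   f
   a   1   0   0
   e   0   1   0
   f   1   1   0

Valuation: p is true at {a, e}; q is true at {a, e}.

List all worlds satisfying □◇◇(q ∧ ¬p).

a: successors {a}; ◇◇(q ∧ ¬p) there: a:F. ✗
e: successors {e}; ◇◇(q ∧ ¬p) there: e:F. ✗
f: successors {a, e}; ◇◇(q ∧ ¬p) there: a:F, e:F. ✗

∅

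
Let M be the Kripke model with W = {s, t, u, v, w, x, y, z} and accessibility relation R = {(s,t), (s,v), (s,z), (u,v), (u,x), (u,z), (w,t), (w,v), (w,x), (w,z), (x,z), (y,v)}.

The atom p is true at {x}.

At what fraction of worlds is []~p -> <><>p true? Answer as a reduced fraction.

s: []~p is T, <><>p is F. ✗
t: []~p is T, <><>p is F. ✗
u: []~p is F, <><>p is F. ✓
v: []~p is T, <><>p is F. ✗
w: []~p is F, <><>p is F. ✓
x: []~p is T, <><>p is F. ✗
y: []~p is T, <><>p is F. ✗
z: []~p is T, <><>p is F. ✗
That's 2 of 8 worlds, so 2/8 = 1/4.

1/4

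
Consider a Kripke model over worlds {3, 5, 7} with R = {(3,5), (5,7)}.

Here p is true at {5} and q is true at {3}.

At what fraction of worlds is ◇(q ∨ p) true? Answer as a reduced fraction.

3: successors {5}; q ∨ p there: 5:T. ✓
5: successors {7}; q ∨ p there: 7:F. ✗
7: no successors, so ◇(q ∨ p) fails. ✗
That's 1 of 3 worlds, so 1/3.

1/3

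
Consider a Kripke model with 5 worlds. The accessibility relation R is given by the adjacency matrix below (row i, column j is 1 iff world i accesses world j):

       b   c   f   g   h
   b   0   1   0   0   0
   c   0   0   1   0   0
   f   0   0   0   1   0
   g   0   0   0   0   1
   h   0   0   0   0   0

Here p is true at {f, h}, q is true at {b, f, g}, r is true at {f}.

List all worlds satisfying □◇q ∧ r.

b: □◇q is T, r is F. ✗
c: □◇q is T, r is F. ✗
f: □◇q is F, r is T. ✗
g: □◇q is F, r is F. ✗
h: □◇q is T, r is F. ✗

∅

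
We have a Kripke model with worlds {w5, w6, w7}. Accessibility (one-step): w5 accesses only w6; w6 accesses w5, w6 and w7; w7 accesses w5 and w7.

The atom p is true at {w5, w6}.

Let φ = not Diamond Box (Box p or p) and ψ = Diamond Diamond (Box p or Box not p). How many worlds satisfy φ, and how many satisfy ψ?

For not Diamond Box (Box p or p):
w5: Diamond Box (Box p or p) is F. ✓
w6: Diamond Box (Box p or p) is T. ✗
w7: Diamond Box (Box p or p) is T. ✗
— 1 world.
For Diamond Diamond (Box p or Box not p):
w5: successors {w6}; Diamond (Box p or Box not p) there: w6:T. ✓
w6: successors {w5, w6, w7}; Diamond (Box p or Box not p) there: w5:F, w6:T, w7:T. ✓
w7: successors {w5, w7}; Diamond (Box p or Box not p) there: w5:F, w7:T. ✓
— 3 worlds.

1 and 3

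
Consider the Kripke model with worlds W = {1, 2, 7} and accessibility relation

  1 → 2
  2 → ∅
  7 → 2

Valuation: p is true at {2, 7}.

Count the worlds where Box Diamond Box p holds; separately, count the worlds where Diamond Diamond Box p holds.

1 and 0

For Box Diamond Box p:
1: successors {2}; Diamond Box p there: 2:F. ✗
2: no successors, so Box Diamond Box p holds vacuously. ✓
7: successors {2}; Diamond Box p there: 2:F. ✗
— 1 world.
For Diamond Diamond Box p:
1: successors {2}; Diamond Box p there: 2:F. ✗
2: no successors, so Diamond Diamond Box p fails. ✗
7: successors {2}; Diamond Box p there: 2:F. ✗
— 0 worlds.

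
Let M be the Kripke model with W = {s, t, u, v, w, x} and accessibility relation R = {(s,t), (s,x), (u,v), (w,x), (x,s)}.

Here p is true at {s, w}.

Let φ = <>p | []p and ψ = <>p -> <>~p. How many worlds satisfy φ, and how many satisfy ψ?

For <>p | []p:
s: <>p is F, []p is F. ✗
t: <>p is F, []p is T. ✓
u: <>p is F, []p is F. ✗
v: <>p is F, []p is T. ✓
w: <>p is F, []p is F. ✗
x: <>p is T, []p is T. ✓
— 3 worlds.
For <>p -> <>~p:
s: <>p is F, <>~p is T. ✓
t: <>p is F, <>~p is F. ✓
u: <>p is F, <>~p is T. ✓
v: <>p is F, <>~p is F. ✓
w: <>p is F, <>~p is T. ✓
x: <>p is T, <>~p is F. ✗
— 5 worlds.

3 and 5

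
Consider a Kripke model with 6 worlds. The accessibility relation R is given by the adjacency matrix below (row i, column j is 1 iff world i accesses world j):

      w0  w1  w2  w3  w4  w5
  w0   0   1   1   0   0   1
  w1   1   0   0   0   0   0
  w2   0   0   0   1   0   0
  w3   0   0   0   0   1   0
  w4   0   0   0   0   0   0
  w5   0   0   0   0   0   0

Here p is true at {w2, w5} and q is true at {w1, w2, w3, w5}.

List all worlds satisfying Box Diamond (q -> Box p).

w0: successors {w1, w2, w5}; Diamond (q -> Box p) there: w1:T, w2:F, w5:F. ✗
w1: successors {w0}; Diamond (q -> Box p) there: w0:T. ✓
w2: successors {w3}; Diamond (q -> Box p) there: w3:T. ✓
w3: successors {w4}; Diamond (q -> Box p) there: w4:F. ✗
w4: no successors, so Box Diamond (q -> Box p) holds vacuously. ✓
w5: no successors, so Box Diamond (q -> Box p) holds vacuously. ✓

{w1, w2, w4, w5}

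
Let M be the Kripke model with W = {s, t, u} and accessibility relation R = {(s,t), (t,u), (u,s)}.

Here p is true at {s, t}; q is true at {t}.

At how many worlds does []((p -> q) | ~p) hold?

2

s: successors {t}; (p -> q) | ~p there: t:T. ✓
t: successors {u}; (p -> q) | ~p there: u:T. ✓
u: successors {s}; (p -> q) | ~p there: s:F. ✗
Satisfying worlds: {s, t}.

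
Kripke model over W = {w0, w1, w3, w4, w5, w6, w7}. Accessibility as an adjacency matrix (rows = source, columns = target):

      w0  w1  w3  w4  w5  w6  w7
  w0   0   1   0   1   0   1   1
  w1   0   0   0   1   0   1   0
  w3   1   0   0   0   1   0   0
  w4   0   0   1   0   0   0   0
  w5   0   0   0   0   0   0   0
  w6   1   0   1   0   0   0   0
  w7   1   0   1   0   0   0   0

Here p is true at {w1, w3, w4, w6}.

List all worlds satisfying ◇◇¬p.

w0: successors {w1, w4, w6, w7}; ◇¬p there: w1:F, w4:F, w6:T, w7:T. ✓
w1: successors {w4, w6}; ◇¬p there: w4:F, w6:T. ✓
w3: successors {w0, w5}; ◇¬p there: w0:T, w5:F. ✓
w4: successors {w3}; ◇¬p there: w3:T. ✓
w5: no successors, so ◇◇¬p fails. ✗
w6: successors {w0, w3}; ◇¬p there: w0:T, w3:T. ✓
w7: successors {w0, w3}; ◇¬p there: w0:T, w3:T. ✓

{w0, w1, w3, w4, w6, w7}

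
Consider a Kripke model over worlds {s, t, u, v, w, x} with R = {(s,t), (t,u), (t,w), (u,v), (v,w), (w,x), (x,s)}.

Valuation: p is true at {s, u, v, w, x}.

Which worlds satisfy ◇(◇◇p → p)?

{t, u, v, w, x}

s: successors {t}; ◇◇p → p there: t:F. ✗
t: successors {u, w}; ◇◇p → p there: u:T, w:T. ✓
u: successors {v}; ◇◇p → p there: v:T. ✓
v: successors {w}; ◇◇p → p there: w:T. ✓
w: successors {x}; ◇◇p → p there: x:T. ✓
x: successors {s}; ◇◇p → p there: s:T. ✓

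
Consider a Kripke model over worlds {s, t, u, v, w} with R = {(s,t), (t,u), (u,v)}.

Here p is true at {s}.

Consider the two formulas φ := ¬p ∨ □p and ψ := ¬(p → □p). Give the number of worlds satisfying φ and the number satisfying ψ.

For ¬p ∨ □p:
s: ¬p is F, □p is F. ✗
t: ¬p is T, □p is F. ✓
u: ¬p is T, □p is F. ✓
v: ¬p is T, □p is T. ✓
w: ¬p is T, □p is T. ✓
— 4 worlds.
For ¬(p → □p):
s: p → □p is F. ✓
t: p → □p is T. ✗
u: p → □p is T. ✗
v: p → □p is T. ✗
w: p → □p is T. ✗
— 1 world.

4 and 1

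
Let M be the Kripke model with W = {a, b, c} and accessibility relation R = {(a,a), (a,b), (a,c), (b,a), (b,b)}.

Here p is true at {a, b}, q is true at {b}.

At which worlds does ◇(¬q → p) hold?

{a, b}

a: successors {a, b, c}; ¬q → p there: a:T, b:T, c:F. ✓
b: successors {a, b}; ¬q → p there: a:T, b:T. ✓
c: no successors, so ◇(¬q → p) fails. ✗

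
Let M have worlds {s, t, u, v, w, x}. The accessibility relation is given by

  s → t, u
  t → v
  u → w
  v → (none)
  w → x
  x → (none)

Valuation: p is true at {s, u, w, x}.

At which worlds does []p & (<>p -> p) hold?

{u, v, w, x}

s: []p is F, <>p -> p is T. ✗
t: []p is F, <>p -> p is T. ✗
u: []p is T, <>p -> p is T. ✓
v: []p is T, <>p -> p is T. ✓
w: []p is T, <>p -> p is T. ✓
x: []p is T, <>p -> p is T. ✓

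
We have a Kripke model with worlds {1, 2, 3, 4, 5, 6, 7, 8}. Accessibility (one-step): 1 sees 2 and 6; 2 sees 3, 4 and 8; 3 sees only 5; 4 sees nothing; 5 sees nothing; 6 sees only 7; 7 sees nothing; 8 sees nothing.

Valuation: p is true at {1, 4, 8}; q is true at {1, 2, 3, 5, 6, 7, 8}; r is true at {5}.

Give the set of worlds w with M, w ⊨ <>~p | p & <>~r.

{1, 2, 3, 6}

1: <>~p is T, p & <>~r is T. ✓
2: <>~p is T, p & <>~r is F. ✓
3: <>~p is T, p & <>~r is F. ✓
4: <>~p is F, p & <>~r is F. ✗
5: <>~p is F, p & <>~r is F. ✗
6: <>~p is T, p & <>~r is F. ✓
7: <>~p is F, p & <>~r is F. ✗
8: <>~p is F, p & <>~r is F. ✗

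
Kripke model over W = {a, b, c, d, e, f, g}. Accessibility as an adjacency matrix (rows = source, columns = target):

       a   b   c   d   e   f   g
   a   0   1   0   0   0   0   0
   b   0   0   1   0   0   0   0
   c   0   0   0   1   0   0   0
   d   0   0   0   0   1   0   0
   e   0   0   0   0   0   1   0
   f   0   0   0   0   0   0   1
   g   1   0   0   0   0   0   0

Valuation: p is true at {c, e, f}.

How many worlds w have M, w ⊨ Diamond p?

3

a: successors {b}; p there: b:F. ✗
b: successors {c}; p there: c:T. ✓
c: successors {d}; p there: d:F. ✗
d: successors {e}; p there: e:T. ✓
e: successors {f}; p there: f:T. ✓
f: successors {g}; p there: g:F. ✗
g: successors {a}; p there: a:F. ✗
Satisfying worlds: {b, d, e}.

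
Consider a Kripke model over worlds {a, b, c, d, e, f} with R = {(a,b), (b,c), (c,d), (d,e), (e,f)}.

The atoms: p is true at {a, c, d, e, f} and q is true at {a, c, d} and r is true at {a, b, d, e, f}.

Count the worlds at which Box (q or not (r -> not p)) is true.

5

a: successors {b}; q or not (r -> not p) there: b:F. ✗
b: successors {c}; q or not (r -> not p) there: c:T. ✓
c: successors {d}; q or not (r -> not p) there: d:T. ✓
d: successors {e}; q or not (r -> not p) there: e:T. ✓
e: successors {f}; q or not (r -> not p) there: f:T. ✓
f: no successors, so Box (q or not (r -> not p)) holds vacuously. ✓
Satisfying worlds: {b, c, d, e, f}.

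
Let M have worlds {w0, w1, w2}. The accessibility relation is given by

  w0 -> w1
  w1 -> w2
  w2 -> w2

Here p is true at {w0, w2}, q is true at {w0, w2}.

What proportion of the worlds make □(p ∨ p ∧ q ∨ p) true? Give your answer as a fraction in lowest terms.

2/3

w0: successors {w1}; p ∨ p ∧ q ∨ p there: w1:F. ✗
w1: successors {w2}; p ∨ p ∧ q ∨ p there: w2:T. ✓
w2: successors {w2}; p ∨ p ∧ q ∨ p there: w2:T. ✓
That's 2 of 3 worlds, so 2/3.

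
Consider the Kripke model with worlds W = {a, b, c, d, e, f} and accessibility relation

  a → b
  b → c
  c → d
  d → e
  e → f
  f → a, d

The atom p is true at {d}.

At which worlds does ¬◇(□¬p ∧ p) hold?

{a, b, d, e}

a: ◇(□¬p ∧ p) is F. ✓
b: ◇(□¬p ∧ p) is F. ✓
c: ◇(□¬p ∧ p) is T. ✗
d: ◇(□¬p ∧ p) is F. ✓
e: ◇(□¬p ∧ p) is F. ✓
f: ◇(□¬p ∧ p) is T. ✗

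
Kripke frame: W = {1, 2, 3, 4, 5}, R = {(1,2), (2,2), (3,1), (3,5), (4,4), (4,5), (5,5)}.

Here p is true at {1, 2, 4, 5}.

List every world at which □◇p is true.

{1, 2, 3, 4, 5}

1: successors {2}; ◇p there: 2:T. ✓
2: successors {2}; ◇p there: 2:T. ✓
3: successors {1, 5}; ◇p there: 1:T, 5:T. ✓
4: successors {4, 5}; ◇p there: 4:T, 5:T. ✓
5: successors {5}; ◇p there: 5:T. ✓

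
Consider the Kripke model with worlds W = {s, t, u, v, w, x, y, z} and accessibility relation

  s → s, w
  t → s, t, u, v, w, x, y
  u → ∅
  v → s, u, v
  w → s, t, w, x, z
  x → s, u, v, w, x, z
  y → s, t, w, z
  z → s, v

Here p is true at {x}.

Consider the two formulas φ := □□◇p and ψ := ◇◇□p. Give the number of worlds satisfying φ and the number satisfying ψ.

For □□◇p:
s: successors {s, w}; □◇p there: s:F, w:F. ✗
t: successors {s, t, u, v, w, x, y}; □◇p there: s:F, t:F, u:T, v:F, w:F, x:F, y:F. ✗
u: no successors, so □□◇p holds vacuously. ✓
v: successors {s, u, v}; □◇p there: s:F, u:T, v:F. ✗
w: successors {s, t, w, x, z}; □◇p there: s:F, t:F, w:F, x:F, z:F. ✗
x: successors {s, u, v, w, x, z}; □◇p there: s:F, u:T, v:F, w:F, x:F, z:F. ✗
y: successors {s, t, w, z}; □◇p there: s:F, t:F, w:F, z:F. ✗
z: successors {s, v}; □◇p there: s:F, v:F. ✗
— 1 world.
For ◇◇□p:
s: successors {s, w}; ◇□p there: s:F, w:F. ✗
t: successors {s, t, u, v, w, x, y}; ◇□p there: s:F, t:T, u:F, v:T, w:F, x:T, y:F. ✓
u: no successors, so ◇◇□p fails. ✗
v: successors {s, u, v}; ◇□p there: s:F, u:F, v:T. ✓
w: successors {s, t, w, x, z}; ◇□p there: s:F, t:T, w:F, x:T, z:F. ✓
x: successors {s, u, v, w, x, z}; ◇□p there: s:F, u:F, v:T, w:F, x:T, z:F. ✓
y: successors {s, t, w, z}; ◇□p there: s:F, t:T, w:F, z:F. ✓
z: successors {s, v}; ◇□p there: s:F, v:T. ✓
— 6 worlds.

1 and 6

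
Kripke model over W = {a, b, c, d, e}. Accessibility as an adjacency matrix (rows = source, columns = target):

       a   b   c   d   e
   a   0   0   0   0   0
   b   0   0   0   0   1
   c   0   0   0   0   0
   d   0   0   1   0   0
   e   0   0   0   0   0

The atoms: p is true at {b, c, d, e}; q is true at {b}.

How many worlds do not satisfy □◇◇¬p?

a: no successors, so □◇◇¬p holds vacuously. ✓
b: successors {e}; ◇◇¬p there: e:F. ✗
c: no successors, so □◇◇¬p holds vacuously. ✓
d: successors {c}; ◇◇¬p there: c:F. ✗
e: no successors, so □◇◇¬p holds vacuously. ✓
Satisfying worlds: {a, c, e}.
So □◇◇¬p fails at the other 2 worlds.

2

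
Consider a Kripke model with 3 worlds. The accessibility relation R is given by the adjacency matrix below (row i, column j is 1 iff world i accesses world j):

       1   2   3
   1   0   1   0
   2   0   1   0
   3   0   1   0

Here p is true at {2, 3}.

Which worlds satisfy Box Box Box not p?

1: successors {2}; Box Box not p there: 2:F. ✗
2: successors {2}; Box Box not p there: 2:F. ✗
3: successors {2}; Box Box not p there: 2:F. ✗

∅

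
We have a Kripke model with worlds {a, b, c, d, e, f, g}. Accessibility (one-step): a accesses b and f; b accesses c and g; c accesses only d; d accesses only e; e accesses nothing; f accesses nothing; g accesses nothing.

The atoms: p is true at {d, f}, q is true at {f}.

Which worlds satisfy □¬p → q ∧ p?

{a, c, f}

a: □¬p is F, q ∧ p is F. ✓
b: □¬p is T, q ∧ p is F. ✗
c: □¬p is F, q ∧ p is F. ✓
d: □¬p is T, q ∧ p is F. ✗
e: □¬p is T, q ∧ p is F. ✗
f: □¬p is T, q ∧ p is T. ✓
g: □¬p is T, q ∧ p is F. ✗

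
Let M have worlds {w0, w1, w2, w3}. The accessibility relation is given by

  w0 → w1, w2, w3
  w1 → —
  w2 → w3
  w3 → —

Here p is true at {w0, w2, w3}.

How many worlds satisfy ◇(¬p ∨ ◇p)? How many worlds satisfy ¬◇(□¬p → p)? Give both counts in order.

1 and 2

For ◇(¬p ∨ ◇p):
w0: successors {w1, w2, w3}; ¬p ∨ ◇p there: w1:T, w2:T, w3:F. ✓
w1: no successors, so ◇(¬p ∨ ◇p) fails. ✗
w2: successors {w3}; ¬p ∨ ◇p there: w3:F. ✗
w3: no successors, so ◇(¬p ∨ ◇p) fails. ✗
— 1 world.
For ¬◇(□¬p → p):
w0: ◇(□¬p → p) is T. ✗
w1: ◇(□¬p → p) is F. ✓
w2: ◇(□¬p → p) is T. ✗
w3: ◇(□¬p → p) is F. ✓
— 2 worlds.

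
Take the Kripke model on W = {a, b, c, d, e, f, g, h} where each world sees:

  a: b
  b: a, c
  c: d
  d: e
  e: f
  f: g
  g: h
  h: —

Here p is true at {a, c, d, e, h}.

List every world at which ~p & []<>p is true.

{f}

a: ~p is F, []<>p is T. ✗
b: ~p is T, []<>p is F. ✗
c: ~p is F, []<>p is T. ✗
d: ~p is F, []<>p is F. ✗
e: ~p is F, []<>p is F. ✗
f: ~p is T, []<>p is T. ✓
g: ~p is T, []<>p is F. ✗
h: ~p is F, []<>p is T. ✗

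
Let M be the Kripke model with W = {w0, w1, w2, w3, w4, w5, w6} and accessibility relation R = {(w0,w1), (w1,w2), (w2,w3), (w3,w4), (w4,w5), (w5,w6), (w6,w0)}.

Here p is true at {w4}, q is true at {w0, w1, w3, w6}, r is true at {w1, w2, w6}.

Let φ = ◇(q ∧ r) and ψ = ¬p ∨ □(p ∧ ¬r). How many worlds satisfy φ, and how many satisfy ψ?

For ◇(q ∧ r):
w0: successors {w1}; q ∧ r there: w1:T. ✓
w1: successors {w2}; q ∧ r there: w2:F. ✗
w2: successors {w3}; q ∧ r there: w3:F. ✗
w3: successors {w4}; q ∧ r there: w4:F. ✗
w4: successors {w5}; q ∧ r there: w5:F. ✗
w5: successors {w6}; q ∧ r there: w6:T. ✓
w6: successors {w0}; q ∧ r there: w0:F. ✗
— 2 worlds.
For ¬p ∨ □(p ∧ ¬r):
w0: ¬p is T, □(p ∧ ¬r) is F. ✓
w1: ¬p is T, □(p ∧ ¬r) is F. ✓
w2: ¬p is T, □(p ∧ ¬r) is F. ✓
w3: ¬p is T, □(p ∧ ¬r) is T. ✓
w4: ¬p is F, □(p ∧ ¬r) is F. ✗
w5: ¬p is T, □(p ∧ ¬r) is F. ✓
w6: ¬p is T, □(p ∧ ¬r) is F. ✓
— 6 worlds.

2 and 6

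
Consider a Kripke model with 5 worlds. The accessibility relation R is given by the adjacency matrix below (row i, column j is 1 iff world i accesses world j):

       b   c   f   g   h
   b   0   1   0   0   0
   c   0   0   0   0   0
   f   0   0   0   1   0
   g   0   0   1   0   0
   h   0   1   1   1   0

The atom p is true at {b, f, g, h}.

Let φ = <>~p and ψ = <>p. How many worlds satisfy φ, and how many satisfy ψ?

2 and 3

For <>~p:
b: successors {c}; ~p there: c:T. ✓
c: no successors, so <>~p fails. ✗
f: successors {g}; ~p there: g:F. ✗
g: successors {f}; ~p there: f:F. ✗
h: successors {c, f, g}; ~p there: c:T, f:F, g:F. ✓
— 2 worlds.
For <>p:
b: successors {c}; p there: c:F. ✗
c: no successors, so <>p fails. ✗
f: successors {g}; p there: g:T. ✓
g: successors {f}; p there: f:T. ✓
h: successors {c, f, g}; p there: c:F, f:T, g:T. ✓
— 3 worlds.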